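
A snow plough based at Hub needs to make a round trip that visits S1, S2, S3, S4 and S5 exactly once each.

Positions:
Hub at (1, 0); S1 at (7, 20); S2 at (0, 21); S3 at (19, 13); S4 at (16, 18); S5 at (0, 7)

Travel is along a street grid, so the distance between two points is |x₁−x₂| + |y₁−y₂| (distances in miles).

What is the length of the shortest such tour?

80 miles — the shortest possible round trip.

Hub - S1 - S2 - S3 - S4 - S5 - Hub: 26+8+27+8+27+8 = 104
Hub - S1 - S2 - S3 - S5 - S4 - Hub: 26+8+27+25+27+33 = 146
Hub - S1 - S2 - S4 - S3 - S5 - Hub: 26+8+19+8+25+8 = 94
Hub - S1 - S2 - S4 - S5 - S3 - Hub: 26+8+19+27+25+31 = 136
Hub - S1 - S2 - S5 - S3 - S4 - Hub: 26+8+14+25+8+33 = 114
Hub - S1 - S2 - S5 - S4 - S3 - Hub: 26+8+14+27+8+31 = 114
Hub - S1 - S3 - S2 - S4 - S5 - Hub: 26+19+27+19+27+8 = 126
Hub - S1 - S3 - S2 - S5 - S4 - Hub: 26+19+27+14+27+33 = 146
Hub - S1 - S3 - S4 - S2 - S5 - Hub: 26+19+8+19+14+8 = 94
Hub - S1 - S3 - S4 - S5 - S2 - Hub: 26+19+8+27+14+22 = 116
Hub - S1 - S3 - S5 - S2 - S4 - Hub: 26+19+25+14+19+33 = 136
Hub - S1 - S3 - S5 - S4 - S2 - Hub: 26+19+25+27+19+22 = 138
Hub - S1 - S4 - S2 - S3 - S5 - Hub: 26+11+19+27+25+8 = 116
Hub - S1 - S4 - S2 - S5 - S3 - Hub: 26+11+19+14+25+31 = 126
… (46 more)
Hub - S3 - S4 - S1 - S2 - S5 - Hub: 31+8+11+8+14+8 = 80  ← best
The minimum is 80.
One optimal route: Hub → S3 → S4 → S1 → S2 → S5 → Hub (or its reverse).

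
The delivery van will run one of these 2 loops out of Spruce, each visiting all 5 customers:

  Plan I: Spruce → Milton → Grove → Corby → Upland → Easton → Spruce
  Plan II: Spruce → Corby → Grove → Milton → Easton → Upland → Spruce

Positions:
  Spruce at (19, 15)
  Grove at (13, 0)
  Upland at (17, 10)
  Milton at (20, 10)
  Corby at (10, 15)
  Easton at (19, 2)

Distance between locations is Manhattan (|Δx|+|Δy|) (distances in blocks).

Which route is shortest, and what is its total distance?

Plan I: 6 + 17 + 18 + 12 + 10 + 13 = 76
Plan II: 9 + 18 + 17 + 9 + 10 + 7 = 70

Shortest is Plan II, total 70 blocks.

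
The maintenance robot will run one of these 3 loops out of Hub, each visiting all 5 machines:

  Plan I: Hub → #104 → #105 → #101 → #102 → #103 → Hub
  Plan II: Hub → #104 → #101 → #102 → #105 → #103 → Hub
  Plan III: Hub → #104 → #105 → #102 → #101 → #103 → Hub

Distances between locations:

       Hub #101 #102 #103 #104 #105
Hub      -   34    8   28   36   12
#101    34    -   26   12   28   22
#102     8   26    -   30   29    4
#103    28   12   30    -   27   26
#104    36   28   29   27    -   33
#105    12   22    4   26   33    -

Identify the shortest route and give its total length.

Shortest is Plan III, total 139.

Plan I: 36 + 33 + 22 + 26 + 30 + 28 = 175
Plan II: 36 + 28 + 26 + 4 + 26 + 28 = 148
Plan III: 36 + 33 + 4 + 26 + 12 + 28 = 139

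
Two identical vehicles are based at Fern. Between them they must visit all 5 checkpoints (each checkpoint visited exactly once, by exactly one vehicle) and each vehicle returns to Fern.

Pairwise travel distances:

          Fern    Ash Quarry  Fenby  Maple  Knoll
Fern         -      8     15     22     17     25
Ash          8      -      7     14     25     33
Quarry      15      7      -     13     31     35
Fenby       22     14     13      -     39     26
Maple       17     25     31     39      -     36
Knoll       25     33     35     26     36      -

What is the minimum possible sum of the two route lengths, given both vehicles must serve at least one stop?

There are 2^4 − 1 = 15 ways to divide the 5 stops into two non-empty groups. For each, the best each vehicle can do is its own shortest tour through its group:
  {Ash} + {Quarry, Fenby, Maple, Knoll}: 16 + 107 = 123
  {Quarry} + {Ash, Fenby, Maple, Knoll}: 30 + 101 = 131
  {Ash, Quarry} + {Fenby, Maple, Knoll}: 30 + 101 = 131
  {Fenby} + {Ash, Quarry, Maple, Knoll}: 44 + 103 = 147
  {Ash, Fenby} + {Quarry, Maple, Knoll}: 44 + 103 = 147
  {Quarry, Fenby} + {Ash, Maple, Knoll}: 50 + 94 = 144
  … (15 splits in total)
  {Maple} + {Ash, Quarry, Fenby, Knoll}: 34 + 79 = 113  ← best
Best: vehicle 1 Fern → Maple → Fern = 34; vehicle 2 Fern → Ash → Quarry → Fenby → Knoll → Fern = 79; combined 113.

113 — the smallest possible combined total.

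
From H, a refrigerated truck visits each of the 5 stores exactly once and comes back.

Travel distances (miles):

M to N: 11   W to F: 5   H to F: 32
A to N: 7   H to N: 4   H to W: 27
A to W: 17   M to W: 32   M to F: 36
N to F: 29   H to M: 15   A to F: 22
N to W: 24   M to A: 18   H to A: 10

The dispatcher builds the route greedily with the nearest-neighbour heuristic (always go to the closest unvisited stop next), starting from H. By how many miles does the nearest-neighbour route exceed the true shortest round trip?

H: N=4, A=10, M=15, W=27, F=32 ⇒ N
N: A=7, M=11, W=24, F=29 ⇒ A
A: W=17, M=18, F=22 ⇒ W
W: F=5, M=32 ⇒ F
F: M=36 ⇒ M
NN route H → N → A → W → F → M → H costs 84.
Optimal: H → A → W → F → M → N → H costs 83 (by enumerating all 60 distinct tours).
Excess = 84 − 83 = 1.

Excess over optimum: 1 miles.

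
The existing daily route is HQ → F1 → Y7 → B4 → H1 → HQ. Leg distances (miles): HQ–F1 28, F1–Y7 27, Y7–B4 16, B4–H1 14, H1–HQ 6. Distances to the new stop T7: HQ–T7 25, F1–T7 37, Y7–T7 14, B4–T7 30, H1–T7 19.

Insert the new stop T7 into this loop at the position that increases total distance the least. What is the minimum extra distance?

Insertion cost between consecutive stops i–j is d(i,T7) + d(T7,j) − d(i,j):
  between HQ and F1: 25 + 37 − 28 = 34
  between F1 and Y7: 37 + 14 − 27 = 24
  between Y7 and B4: 14 + 30 − 16 = 28
  between B4 and H1: 30 + 19 − 14 = 35
  between H1 and HQ: 19 + 25 − 6 = 38
Cheapest insertion is between F1 and Y7, adding 24.
New total = 91 + 24 = 115.

+24 miles — insert T7 between F1 and Y7.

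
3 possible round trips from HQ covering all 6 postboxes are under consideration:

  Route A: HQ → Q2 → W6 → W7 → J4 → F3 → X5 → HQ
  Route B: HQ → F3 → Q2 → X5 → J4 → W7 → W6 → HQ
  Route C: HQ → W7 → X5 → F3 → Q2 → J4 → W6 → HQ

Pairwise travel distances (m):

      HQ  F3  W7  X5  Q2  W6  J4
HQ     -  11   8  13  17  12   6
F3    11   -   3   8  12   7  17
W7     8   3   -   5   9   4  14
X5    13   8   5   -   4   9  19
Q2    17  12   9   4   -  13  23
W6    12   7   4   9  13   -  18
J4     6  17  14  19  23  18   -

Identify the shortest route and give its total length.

76 m — Route B is the shortest.

Route A: 17 + 13 + 4 + 14 + 17 + 8 + 13 = 86
Route B: 11 + 12 + 4 + 19 + 14 + 4 + 12 = 76
Route C: 8 + 5 + 8 + 12 + 23 + 18 + 12 = 86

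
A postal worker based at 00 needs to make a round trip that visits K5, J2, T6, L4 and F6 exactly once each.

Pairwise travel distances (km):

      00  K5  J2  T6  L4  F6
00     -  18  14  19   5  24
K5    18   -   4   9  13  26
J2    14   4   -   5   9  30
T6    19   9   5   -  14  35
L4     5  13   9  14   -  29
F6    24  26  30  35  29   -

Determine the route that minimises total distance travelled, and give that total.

78 km — the shortest possible round trip.

With 5 stops there are 5!/2 = 60 distinct round trips (a route and its reverse cost the same).
00→K5→J2→T6→L4→F6→00: 18+4+5+14+29+24 = 94
00→K5→J2→T6→F6→L4→00: 18+4+5+35+29+5 = 96
00→K5→J2→L4→T6→F6→00: 18+4+9+14+35+24 = 104
00→K5→J2→L4→F6→T6→00: 18+4+9+29+35+19 = 114
00→K5→J2→F6→T6→L4→00: 18+4+30+35+14+5 = 106
00→K5→J2→F6→L4→T6→00: 18+4+30+29+14+19 = 114
00→K5→T6→J2→L4→F6→00: 18+9+5+9+29+24 = 94
00→K5→T6→J2→F6→L4→00: 18+9+5+30+29+5 = 96
00→K5→T6→L4→J2→F6→00: 18+9+14+9+30+24 = 104
00→K5→T6→L4→F6→J2→00: 18+9+14+29+30+14 = 114
00→K5→T6→F6→J2→L4→00: 18+9+35+30+9+5 = 106
00→K5→T6→F6→L4→J2→00: 18+9+35+29+9+14 = 114
00→K5→L4→J2→T6→F6→00: 18+13+9+5+35+24 = 104
00→K5→L4→J2→F6→T6→00: 18+13+9+30+35+19 = 124
… (46 more)
00→L4→J2→T6→K5→F6→00: 5+9+5+9+26+24 = 78  ← best
The minimum is 78.
One optimal route: 00 → L4 → J2 → T6 → K5 → F6 → 00 (or its reverse).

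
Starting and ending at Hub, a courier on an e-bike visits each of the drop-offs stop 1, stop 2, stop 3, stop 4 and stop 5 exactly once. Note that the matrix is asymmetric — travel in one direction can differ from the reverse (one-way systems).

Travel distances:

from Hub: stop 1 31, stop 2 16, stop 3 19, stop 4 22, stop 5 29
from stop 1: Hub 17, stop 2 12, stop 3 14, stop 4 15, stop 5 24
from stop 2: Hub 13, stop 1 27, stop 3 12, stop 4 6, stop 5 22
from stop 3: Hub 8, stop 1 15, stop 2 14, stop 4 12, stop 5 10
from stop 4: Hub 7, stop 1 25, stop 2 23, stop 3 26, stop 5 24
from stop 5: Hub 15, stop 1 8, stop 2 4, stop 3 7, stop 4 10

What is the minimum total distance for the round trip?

Shortest round trip = 62.

Hub-stop 1-stop 2-stop 3-stop 4-stop 5-Hub: 31+12+12+12+24+15 = 106
Hub-stop 1-stop 2-stop 3-stop 5-stop 4-Hub: 31+12+12+10+10+7 = 82
Hub-stop 1-stop 2-stop 4-stop 3-stop 5-Hub: 31+12+6+26+10+15 = 100
Hub-stop 1-stop 2-stop 4-stop 5-stop 3-Hub: 31+12+6+24+7+8 = 88
Hub-stop 1-stop 2-stop 5-stop 3-stop 4-Hub: 31+12+22+7+12+7 = 91
Hub-stop 1-stop 2-stop 5-stop 4-stop 3-Hub: 31+12+22+10+26+8 = 109
Hub-stop 1-stop 3-stop 2-stop 4-stop 5-Hub: 31+14+14+6+24+15 = 104
Hub-stop 1-stop 3-stop 2-stop 5-stop 4-Hub: 31+14+14+22+10+7 = 98
Hub-stop 1-stop 3-stop 4-stop 2-stop 5-Hub: 31+14+12+23+22+15 = 117
Hub-stop 1-stop 3-stop 4-stop 5-stop 2-Hub: 31+14+12+24+4+13 = 98
Hub-stop 1-stop 3-stop 5-stop 2-stop 4-Hub: 31+14+10+4+6+7 = 72
Hub-stop 1-stop 3-stop 5-stop 4-stop 2-Hub: 31+14+10+10+23+13 = 101
Hub-stop 1-stop 4-stop 2-stop 3-stop 5-Hub: 31+15+23+12+10+15 = 106
Hub-stop 1-stop 4-stop 2-stop 5-stop 3-Hub: 31+15+23+22+7+8 = 106
… (106 more)
Hub-stop 3-stop 5-stop 1-stop 2-stop 4-Hub: 19+10+8+12+6+7 = 62  ← best
The minimum is 62.
One optimal route: Hub → stop 3 → stop 5 → stop 1 → stop 2 → stop 4 → Hub.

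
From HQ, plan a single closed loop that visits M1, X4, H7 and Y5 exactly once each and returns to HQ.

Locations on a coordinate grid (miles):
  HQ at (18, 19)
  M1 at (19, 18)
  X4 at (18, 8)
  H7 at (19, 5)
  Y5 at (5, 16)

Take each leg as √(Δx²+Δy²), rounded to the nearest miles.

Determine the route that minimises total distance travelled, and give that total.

45 miles — the shortest possible round trip.

With 4 stops there are 4!/2 = 12 distinct round trips (a route and its reverse cost the same).
HQ → M1 → X4 → H7 → Y5 → HQ: 1+10+3+18+13 = 45
HQ → M1 → X4 → Y5 → H7 → HQ: 1+10+15+18+14 = 58
HQ → M1 → H7 → X4 → Y5 → HQ: 1+13+3+15+13 = 45
HQ → M1 → H7 → Y5 → X4 → HQ: 1+13+18+15+11 = 58
HQ → M1 → Y5 → X4 → H7 → HQ: 1+14+15+3+14 = 47
HQ → M1 → Y5 → H7 → X4 → HQ: 1+14+18+3+11 = 47
HQ → X4 → M1 → H7 → Y5 → HQ: 11+10+13+18+13 = 65
HQ → X4 → M1 → Y5 → H7 → HQ: 11+10+14+18+14 = 67
HQ → X4 → H7 → M1 → Y5 → HQ: 11+3+13+14+13 = 54
HQ → X4 → Y5 → M1 → H7 → HQ: 11+15+14+13+14 = 67
HQ → H7 → M1 → X4 → Y5 → HQ: 14+13+10+15+13 = 65
HQ → H7 → X4 → M1 → Y5 → HQ: 14+3+10+14+13 = 54
The minimum is 45.
One optimal route: HQ → M1 → X4 → H7 → Y5 → HQ (or its reverse).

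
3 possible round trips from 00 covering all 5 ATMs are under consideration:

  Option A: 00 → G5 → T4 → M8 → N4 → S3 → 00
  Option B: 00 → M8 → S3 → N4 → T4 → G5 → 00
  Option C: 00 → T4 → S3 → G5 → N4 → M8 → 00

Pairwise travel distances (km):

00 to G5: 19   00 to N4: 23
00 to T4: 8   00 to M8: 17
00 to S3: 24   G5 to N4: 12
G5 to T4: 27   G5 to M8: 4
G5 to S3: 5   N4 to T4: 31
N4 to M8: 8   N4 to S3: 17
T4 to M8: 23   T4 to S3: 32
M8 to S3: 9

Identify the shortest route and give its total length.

Shortest is Option C, total 82 km.

Option A: 19 + 27 + 23 + 8 + 17 + 24 = 118
Option B: 17 + 9 + 17 + 31 + 27 + 19 = 120
Option C: 8 + 32 + 5 + 12 + 8 + 17 = 82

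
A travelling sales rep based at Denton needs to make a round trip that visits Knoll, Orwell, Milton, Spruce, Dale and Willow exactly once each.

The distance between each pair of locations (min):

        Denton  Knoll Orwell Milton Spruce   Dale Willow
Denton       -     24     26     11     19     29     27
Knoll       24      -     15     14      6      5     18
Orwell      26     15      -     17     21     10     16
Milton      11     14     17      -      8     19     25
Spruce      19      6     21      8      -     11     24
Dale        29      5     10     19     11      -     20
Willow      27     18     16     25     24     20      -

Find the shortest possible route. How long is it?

83 min — the shortest possible round trip.

There are 360 distinct closed tours to check (reversals are equivalent).
Denton-Knoll-Orwell-Milton-Spruce-Dale-Willow-Denton: 24+15+17+8+11+20+27 = 122
Denton-Knoll-Orwell-Milton-Spruce-Willow-Dale-Denton: 24+15+17+8+24+20+29 = 137
Denton-Knoll-Orwell-Milton-Dale-Spruce-Willow-Denton: 24+15+17+19+11+24+27 = 137
Denton-Knoll-Orwell-Milton-Dale-Willow-Spruce-Denton: 24+15+17+19+20+24+19 = 138
Denton-Knoll-Orwell-Milton-Willow-Spruce-Dale-Denton: 24+15+17+25+24+11+29 = 145
Denton-Knoll-Orwell-Milton-Willow-Dale-Spruce-Denton: 24+15+17+25+20+11+19 = 131
Denton-Knoll-Orwell-Spruce-Milton-Dale-Willow-Denton: 24+15+21+8+19+20+27 = 134
Denton-Knoll-Orwell-Spruce-Milton-Willow-Dale-Denton: 24+15+21+8+25+20+29 = 142
… (352 more)
Denton-Milton-Spruce-Knoll-Dale-Orwell-Willow-Denton: 11+8+6+5+10+16+27 = 83  ← best
The minimum is 83.
One optimal route: Denton → Milton → Spruce → Knoll → Dale → Orwell → Willow → Denton (or its reverse).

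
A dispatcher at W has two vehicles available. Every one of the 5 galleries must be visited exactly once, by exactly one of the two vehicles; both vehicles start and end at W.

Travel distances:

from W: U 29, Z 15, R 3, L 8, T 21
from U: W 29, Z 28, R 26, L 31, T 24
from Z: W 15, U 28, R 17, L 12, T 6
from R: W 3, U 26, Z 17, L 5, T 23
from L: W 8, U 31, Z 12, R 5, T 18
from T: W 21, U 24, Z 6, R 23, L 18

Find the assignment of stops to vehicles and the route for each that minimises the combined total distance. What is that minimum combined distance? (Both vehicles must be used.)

There are 2^4 − 1 = 15 ways to divide the 5 stops into two non-empty groups. For each, the best each vehicle can do is its own shortest tour through its group:
  {U} + {Z, R, L, T}: 58 + 47 = 105
  {Z} + {U, R, L, T}: 30 + 79 = 109
  {U, Z} + {R, L, T}: 72 + 47 = 119
  {R} + {U, Z, L, T}: 6 + 79 = 85
  {U, R} + {Z, L, T}: 58 + 47 = 105
  {Z, R} + {U, L, T}: 35 + 79 = 114
  … (15 splits in total)
Best: vehicle 1 W → R → W = 6; vehicle 2 W → U → T → Z → L → W = 79; combined 85.

Minimum combined distance: 85.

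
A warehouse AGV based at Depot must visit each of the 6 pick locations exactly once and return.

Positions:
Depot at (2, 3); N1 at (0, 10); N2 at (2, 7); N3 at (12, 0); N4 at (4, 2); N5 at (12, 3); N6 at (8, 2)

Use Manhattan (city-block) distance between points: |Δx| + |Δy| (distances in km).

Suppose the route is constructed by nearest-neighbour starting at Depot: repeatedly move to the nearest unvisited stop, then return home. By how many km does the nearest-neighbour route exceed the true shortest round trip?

From Depot: N4=3, N2=4, N6=7, N1=9, N5=10, N3=13 → choose N4 (3).
From N4: N6=4, N2=7, N5=9, N3=10, N1=12 → choose N6 (4).
From N6: N5=5, N3=6, N2=11, N1=16 → choose N5 (5).
From N5: N3=3, N2=14, N1=19 → choose N3 (3).
From N3: N2=17, N1=22 → choose N2 (17).
From N2: N1=5 → choose N1 (5).
NN route Depot → N4 → N6 → N5 → N3 → N2 → N1 → Depot costs 46.
Optimal: Depot → N1 → N2 → N4 → N6 → N3 → N5 → Depot costs 44 (by enumerating all 360 distinct tours).
Excess = 46 − 44 = 2.

The nearest-neighbour route is 2 km longer than optimal.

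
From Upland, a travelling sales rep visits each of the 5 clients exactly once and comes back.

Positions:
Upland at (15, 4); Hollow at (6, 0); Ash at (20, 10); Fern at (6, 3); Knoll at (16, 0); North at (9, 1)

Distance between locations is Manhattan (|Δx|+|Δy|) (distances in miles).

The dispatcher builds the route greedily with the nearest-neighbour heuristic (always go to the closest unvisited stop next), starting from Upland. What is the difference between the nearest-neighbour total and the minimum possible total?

From Upland: Knoll=5, North=9, Fern=10, Ash=11, Hollow=13 → choose Knoll (5).
From Knoll: North=8, Hollow=10, Fern=13, Ash=14 → choose North (8).
From North: Hollow=4, Fern=5, Ash=20 → choose Hollow (4).
From Hollow: Fern=3, Ash=24 → choose Fern (3).
From Fern: Ash=21 → choose Ash (21).
NN route Upland → Knoll → North → Hollow → Fern → Ash → Upland costs 52.
Optimal: Upland → Ash → Knoll → North → Hollow → Fern → Upland costs 50 (by enumerating all 60 distinct tours).
Excess = 52 − 50 = 2.

2 miles longer than the optimal tour.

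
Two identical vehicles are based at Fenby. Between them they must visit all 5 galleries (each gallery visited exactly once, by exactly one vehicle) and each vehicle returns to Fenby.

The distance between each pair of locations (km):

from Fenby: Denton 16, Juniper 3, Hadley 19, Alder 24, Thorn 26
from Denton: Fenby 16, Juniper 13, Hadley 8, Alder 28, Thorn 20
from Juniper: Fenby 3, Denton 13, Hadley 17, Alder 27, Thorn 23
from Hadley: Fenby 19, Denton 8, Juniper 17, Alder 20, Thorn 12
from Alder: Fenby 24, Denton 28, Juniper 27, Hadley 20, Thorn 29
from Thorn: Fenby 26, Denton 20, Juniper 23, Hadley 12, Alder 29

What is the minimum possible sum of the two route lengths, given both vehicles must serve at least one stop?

95 km — the smallest possible combined total.

Try each way of splitting the stops between the two vehicles (each non-empty) and, for each split, find the best tour for each vehicle:
  {Denton} + {Juniper, Hadley, Alder, Thorn}: 32 + 82 = 114
  {Juniper} + {Denton, Hadley, Alder, Thorn}: 6 + 89 = 95
  {Denton, Juniper} + {Hadley, Alder, Thorn}: 32 + 82 = 114
  {Hadley} + {Denton, Juniper, Alder, Thorn}: 38 + 89 = 127
  {Denton, Hadley} + {Juniper, Alder, Thorn}: 43 + 79 = 122
  {Juniper, Hadley} + {Denton, Alder, Thorn}: 39 + 89 = 128
  … (15 splits in total)
Best: vehicle 1 Fenby → Juniper → Fenby = 6; vehicle 2 Fenby → Denton → Hadley → Thorn → Alder → Fenby = 89; combined 95.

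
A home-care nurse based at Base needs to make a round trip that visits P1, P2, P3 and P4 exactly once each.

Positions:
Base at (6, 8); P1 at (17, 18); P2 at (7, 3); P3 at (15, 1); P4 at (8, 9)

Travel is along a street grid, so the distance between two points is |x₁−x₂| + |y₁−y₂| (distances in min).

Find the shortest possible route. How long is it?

With 4 stops there are 4!/2 = 12 distinct round trips (a route and its reverse cost the same).
Base - P1 - P2 - P3 - P4 - Base: 21+25+10+15+3 = 74
Base - P1 - P2 - P4 - P3 - Base: 21+25+7+15+16 = 84
Base - P1 - P3 - P2 - P4 - Base: 21+19+10+7+3 = 60
Base - P1 - P3 - P4 - P2 - Base: 21+19+15+7+6 = 68
Base - P1 - P4 - P2 - P3 - Base: 21+18+7+10+16 = 72
Base - P1 - P4 - P3 - P2 - Base: 21+18+15+10+6 = 70
Base - P2 - P1 - P3 - P4 - Base: 6+25+19+15+3 = 68
Base - P2 - P1 - P4 - P3 - Base: 6+25+18+15+16 = 80
Base - P2 - P3 - P1 - P4 - Base: 6+10+19+18+3 = 56
Base - P2 - P4 - P1 - P3 - Base: 6+7+18+19+16 = 66
Base - P3 - P1 - P2 - P4 - Base: 16+19+25+7+3 = 70
Base - P3 - P2 - P1 - P4 - Base: 16+10+25+18+3 = 72
The minimum is 56.
One optimal route: Base → P2 → P3 → P1 → P4 → Base (or its reverse).

56 min — the shortest possible round trip.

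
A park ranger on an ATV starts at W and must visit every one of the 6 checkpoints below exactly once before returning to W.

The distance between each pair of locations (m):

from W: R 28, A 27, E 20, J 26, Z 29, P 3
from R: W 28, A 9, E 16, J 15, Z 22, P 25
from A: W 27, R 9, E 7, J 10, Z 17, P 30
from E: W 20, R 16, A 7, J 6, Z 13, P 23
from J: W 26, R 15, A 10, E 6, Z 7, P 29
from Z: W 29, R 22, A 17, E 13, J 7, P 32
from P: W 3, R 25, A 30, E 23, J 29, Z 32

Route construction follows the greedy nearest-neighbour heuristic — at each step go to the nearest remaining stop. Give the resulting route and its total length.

93 m along W → P → E → J → Z → A → R → W.

W → [P:3 / E:20 / J:26 / A:27 / R:28 / Z:29] → P (3)
P → [E:23 / R:25 / J:29 / A:30 / Z:32] → E (23)
E → [J:6 / A:7 / Z:13 / R:16] → J (6)
J → [Z:7 / A:10 / R:15] → Z (7)
Z → [A:17 / R:22] → A (17)
A → [R:9] → R (9)
Return R→W: 28.
Total = 3 + 23 + 6 + 7 + 17 + 9 + 28 = 93.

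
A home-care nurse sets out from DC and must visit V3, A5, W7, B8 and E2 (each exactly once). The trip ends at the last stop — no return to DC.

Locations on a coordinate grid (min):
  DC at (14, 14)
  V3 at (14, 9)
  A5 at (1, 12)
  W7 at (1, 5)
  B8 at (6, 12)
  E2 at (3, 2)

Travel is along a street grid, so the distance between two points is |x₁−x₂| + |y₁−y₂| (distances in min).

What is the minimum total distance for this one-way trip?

33 min — the minimum one-way total.

There are 5! = 120 possible orderings.
DC→V3→A5→W7→B8→E2: 5+16+7+12+13 = 53
DC→V3→A5→W7→E2→B8: 5+16+7+5+13 = 46
DC→V3→A5→B8→W7→E2: 5+16+5+12+5 = 43
DC→V3→A5→B8→E2→W7: 5+16+5+13+5 = 44
DC→V3→A5→E2→W7→B8: 5+16+12+5+12 = 50
DC→V3→A5→E2→B8→W7: 5+16+12+13+12 = 58
DC→V3→W7→A5→B8→E2: 5+17+7+5+13 = 47
DC→V3→W7→A5→E2→B8: 5+17+7+12+13 = 54
DC→V3→W7→B8→A5→E2: 5+17+12+5+12 = 51
DC→V3→W7→B8→E2→A5: 5+17+12+13+12 = 59
DC→V3→W7→E2→A5→B8: 5+17+5+12+5 = 44
DC→V3→W7→E2→B8→A5: 5+17+5+13+5 = 45
DC→V3→B8→A5→W7→E2: 5+11+5+7+5 = 33
DC→V3→B8→A5→E2→W7: 5+11+5+12+5 = 38
… (106 more)
The minimum is 33.
One shortest path: DC → V3 → B8 → A5 → W7 → E2.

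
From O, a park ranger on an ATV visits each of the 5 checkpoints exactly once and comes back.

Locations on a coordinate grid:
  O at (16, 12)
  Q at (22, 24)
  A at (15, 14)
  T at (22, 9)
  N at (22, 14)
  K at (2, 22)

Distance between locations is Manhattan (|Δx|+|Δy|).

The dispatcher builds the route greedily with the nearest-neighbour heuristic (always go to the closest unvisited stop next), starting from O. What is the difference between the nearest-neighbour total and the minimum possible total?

6 longer than the optimal tour.

From O: A=3, N=8, T=9, Q=18, K=24 → choose A (3).
From A: N=7, T=12, Q=17, K=21 → choose N (7).
From N: T=5, Q=10, K=28 → choose T (5).
From T: Q=15, K=33 → choose Q (15).
From Q: K=22 → choose K (22).
NN route O → A → N → T → Q → K → O costs 76.
Optimal: O → A → K → Q → N → T → O costs 70 (by enumerating all 60 distinct tours).
Excess = 76 − 70 = 6.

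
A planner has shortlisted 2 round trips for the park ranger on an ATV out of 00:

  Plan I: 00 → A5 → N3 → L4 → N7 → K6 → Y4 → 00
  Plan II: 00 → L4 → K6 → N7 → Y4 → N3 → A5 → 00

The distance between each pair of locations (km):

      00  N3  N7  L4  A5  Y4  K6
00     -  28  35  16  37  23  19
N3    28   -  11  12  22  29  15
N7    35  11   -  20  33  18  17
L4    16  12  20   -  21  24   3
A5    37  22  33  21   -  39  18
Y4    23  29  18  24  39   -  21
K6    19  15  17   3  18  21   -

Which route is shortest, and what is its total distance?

Plan I: 37 + 22 + 12 + 20 + 17 + 21 + 23 = 152
Plan II: 16 + 3 + 17 + 18 + 29 + 22 + 37 = 142

142 km — Plan II is the shortest.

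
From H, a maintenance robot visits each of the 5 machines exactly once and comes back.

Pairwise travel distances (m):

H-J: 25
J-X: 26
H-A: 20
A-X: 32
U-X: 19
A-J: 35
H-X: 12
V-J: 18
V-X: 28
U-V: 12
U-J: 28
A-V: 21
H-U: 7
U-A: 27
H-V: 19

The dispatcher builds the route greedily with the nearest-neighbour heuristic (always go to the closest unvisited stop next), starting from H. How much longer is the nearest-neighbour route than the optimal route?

From H: U=7, X=12, V=19, A=20, J=25 → choose U (7).
From U: V=12, X=19, A=27, J=28 → choose V (12).
From V: J=18, A=21, X=28 → choose J (18).
From J: X=26, A=35 → choose X (26).
From X: A=32 → choose A (32).
NN route H → U → V → J → X → A → H costs 115.
Optimal: H → U → A → V → J → X → H costs 111 (by enumerating all 60 distinct tours).
Excess = 115 − 111 = 4.

The nearest-neighbour route is 4 m longer than optimal.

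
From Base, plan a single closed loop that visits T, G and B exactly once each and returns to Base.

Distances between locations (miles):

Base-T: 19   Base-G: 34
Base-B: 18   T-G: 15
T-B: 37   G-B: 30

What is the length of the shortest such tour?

Minimum total distance: 82 miles.

There are 3 distinct closed tours to check (reversals are equivalent).
Base → T → G → B → Base: 19+15+30+18 = 82
Base → T → B → G → Base: 19+37+30+34 = 120
Base → G → T → B → Base: 34+15+37+18 = 104
The minimum is 82.
One optimal route: Base → T → G → B → Base (or its reverse).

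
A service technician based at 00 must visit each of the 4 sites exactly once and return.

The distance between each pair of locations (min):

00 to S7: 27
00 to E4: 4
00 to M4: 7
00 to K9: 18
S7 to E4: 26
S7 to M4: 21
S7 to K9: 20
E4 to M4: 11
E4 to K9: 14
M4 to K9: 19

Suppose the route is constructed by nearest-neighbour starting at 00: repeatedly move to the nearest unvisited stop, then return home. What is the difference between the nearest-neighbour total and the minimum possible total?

The nearest-neighbour route is 15 min longer than optimal.

00: E4=4, M4=7, K9=18, S7=27 ⇒ E4
E4: M4=11, K9=14, S7=26 ⇒ M4
M4: K9=19, S7=21 ⇒ K9
K9: S7=20 ⇒ S7
NN route 00 → E4 → M4 → K9 → S7 → 00 costs 81.
Optimal: 00 → E4 → K9 → S7 → M4 → 00 costs 66 (by enumerating all 12 distinct tours).
Excess = 81 − 66 = 15.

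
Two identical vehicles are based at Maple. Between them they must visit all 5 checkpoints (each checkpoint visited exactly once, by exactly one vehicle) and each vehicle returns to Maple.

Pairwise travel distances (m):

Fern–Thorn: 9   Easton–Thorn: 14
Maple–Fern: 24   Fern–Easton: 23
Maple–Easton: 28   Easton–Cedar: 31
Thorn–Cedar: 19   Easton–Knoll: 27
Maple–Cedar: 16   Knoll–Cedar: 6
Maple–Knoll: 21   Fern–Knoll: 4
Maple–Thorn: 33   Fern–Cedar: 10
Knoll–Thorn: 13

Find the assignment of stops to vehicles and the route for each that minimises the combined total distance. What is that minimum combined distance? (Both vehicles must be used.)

There are 2^4 − 1 = 15 ways to divide the 5 stops into two non-empty groups. For each, the best each vehicle can do is its own shortest tour through its group:
  {Fern} + {Easton, Knoll, Thorn, Cedar}: 48 + 77 = 125
  {Easton} + {Fern, Knoll, Thorn, Cedar}: 56 + 68 = 124
  {Fern, Easton} + {Knoll, Thorn, Cedar}: 75 + 68 = 143
  {Knoll} + {Fern, Easton, Thorn, Cedar}: 42 + 77 = 119
  {Fern, Knoll} + {Easton, Thorn, Cedar}: 49 + 77 = 126
  {Easton, Knoll} + {Fern, Thorn, Cedar}: 76 + 68 = 144
  … (15 splits in total)
  {Fern, Easton, Knoll, Thorn} + {Cedar}: 76 + 32 = 108  ← best
Best: vehicle 1 Maple → Easton → Thorn → Fern → Knoll → Maple = 76; vehicle 2 Maple → Cedar → Maple = 32; combined 108.

Minimum combined distance: 108 m.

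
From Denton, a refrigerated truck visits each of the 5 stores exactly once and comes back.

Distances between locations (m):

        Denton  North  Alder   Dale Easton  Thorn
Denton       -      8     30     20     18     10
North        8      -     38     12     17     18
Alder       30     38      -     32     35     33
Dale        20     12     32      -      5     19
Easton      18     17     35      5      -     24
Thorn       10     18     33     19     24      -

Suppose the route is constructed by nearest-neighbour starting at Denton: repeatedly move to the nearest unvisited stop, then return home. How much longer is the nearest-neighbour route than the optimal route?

The nearest-neighbour route is 9 m longer than optimal.

Denton: North=8, Thorn=10, Easton=18, Dale=20, Alder=30 ⇒ North
North: Dale=12, Easton=17, Thorn=18, Alder=38 ⇒ Dale
Dale: Easton=5, Thorn=19, Alder=32 ⇒ Easton
Easton: Thorn=24, Alder=35 ⇒ Thorn
Thorn: Alder=33 ⇒ Alder
NN route Denton → North → Dale → Easton → Thorn → Alder → Denton costs 112.
Optimal: Denton → North → Dale → Easton → Alder → Thorn → Denton costs 103 (by enumerating all 60 distinct tours).
Excess = 112 − 103 = 9.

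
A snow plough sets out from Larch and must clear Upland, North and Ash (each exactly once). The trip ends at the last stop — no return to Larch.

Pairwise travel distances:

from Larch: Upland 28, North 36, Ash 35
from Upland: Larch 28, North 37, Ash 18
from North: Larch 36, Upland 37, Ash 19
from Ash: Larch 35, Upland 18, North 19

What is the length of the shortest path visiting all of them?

There are 3! = 6 possible orderings.
Larch - Upland - North - Ash: 28+37+19 = 84
Larch - Upland - Ash - North: 28+18+19 = 65
Larch - North - Upland - Ash: 36+37+18 = 91
Larch - North - Ash - Upland: 36+19+18 = 73
Larch - Ash - Upland - North: 35+18+37 = 90
Larch - Ash - North - Upland: 35+19+37 = 91
The minimum is 65.
One shortest path: Larch → Upland → Ash → North.

Minimum one-way distance = 65.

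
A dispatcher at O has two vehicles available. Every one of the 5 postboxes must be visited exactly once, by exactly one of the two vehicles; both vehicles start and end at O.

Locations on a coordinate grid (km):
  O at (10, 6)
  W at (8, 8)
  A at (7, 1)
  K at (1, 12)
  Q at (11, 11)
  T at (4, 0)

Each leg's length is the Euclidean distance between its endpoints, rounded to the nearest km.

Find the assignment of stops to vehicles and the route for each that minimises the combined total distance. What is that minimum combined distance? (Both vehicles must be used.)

Minimum combined distance: 42 km.

Check every non-empty split of the stops between the two vehicles; for each half take its own optimal tour:
  {W} + {A, K, Q, T}: 6 + 36 = 42
  {A} + {W, K, Q, T}: 12 + 37 = 49
  {W, A} + {K, Q, T}: 16 + 35 = 51
  {K} + {W, A, Q, T}: 22 + 27 = 49
  {W, K} + {A, Q, T}: 22 + 27 = 49
  {A, K} + {W, Q, T}: 30 + 26 = 56
  … (15 splits in total)
Best: vehicle 1 O → W → O = 6; vehicle 2 O → A → T → K → Q → O = 36; combined 42.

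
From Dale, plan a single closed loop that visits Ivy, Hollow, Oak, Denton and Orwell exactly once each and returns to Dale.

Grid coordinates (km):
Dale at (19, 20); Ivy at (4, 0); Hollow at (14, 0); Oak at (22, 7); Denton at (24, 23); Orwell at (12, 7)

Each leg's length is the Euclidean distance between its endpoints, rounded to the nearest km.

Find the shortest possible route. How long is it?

69 km — the shortest possible round trip.

With 5 stops there are 5!/2 = 60 distinct round trips (a route and its reverse cost the same).
Dale - Ivy - Hollow - Oak - Denton - Orwell - Dale: 25+10+11+16+20+15 = 97
Dale - Ivy - Hollow - Oak - Orwell - Denton - Dale: 25+10+11+10+20+6 = 82
Dale - Ivy - Hollow - Denton - Oak - Orwell - Dale: 25+10+25+16+10+15 = 101
Dale - Ivy - Hollow - Denton - Orwell - Oak - Dale: 25+10+25+20+10+13 = 103
Dale - Ivy - Hollow - Orwell - Oak - Denton - Dale: 25+10+7+10+16+6 = 74
Dale - Ivy - Hollow - Orwell - Denton - Oak - Dale: 25+10+7+20+16+13 = 91
Dale - Ivy - Oak - Hollow - Denton - Orwell - Dale: 25+19+11+25+20+15 = 115
Dale - Ivy - Oak - Hollow - Orwell - Denton - Dale: 25+19+11+7+20+6 = 88
Dale - Ivy - Oak - Denton - Hollow - Orwell - Dale: 25+19+16+25+7+15 = 107
Dale - Ivy - Oak - Denton - Orwell - Hollow - Dale: 25+19+16+20+7+21 = 108
Dale - Ivy - Oak - Orwell - Hollow - Denton - Dale: 25+19+10+7+25+6 = 92
Dale - Ivy - Oak - Orwell - Denton - Hollow - Dale: 25+19+10+20+25+21 = 120
Dale - Ivy - Denton - Hollow - Oak - Orwell - Dale: 25+30+25+11+10+15 = 116
Dale - Ivy - Denton - Hollow - Orwell - Oak - Dale: 25+30+25+7+10+13 = 110
… (46 more)
Dale - Denton - Oak - Hollow - Ivy - Orwell - Dale: 6+16+11+10+11+15 = 69  ← best
The minimum is 69.
One optimal route: Dale → Denton → Oak → Hollow → Ivy → Orwell → Dale (or its reverse).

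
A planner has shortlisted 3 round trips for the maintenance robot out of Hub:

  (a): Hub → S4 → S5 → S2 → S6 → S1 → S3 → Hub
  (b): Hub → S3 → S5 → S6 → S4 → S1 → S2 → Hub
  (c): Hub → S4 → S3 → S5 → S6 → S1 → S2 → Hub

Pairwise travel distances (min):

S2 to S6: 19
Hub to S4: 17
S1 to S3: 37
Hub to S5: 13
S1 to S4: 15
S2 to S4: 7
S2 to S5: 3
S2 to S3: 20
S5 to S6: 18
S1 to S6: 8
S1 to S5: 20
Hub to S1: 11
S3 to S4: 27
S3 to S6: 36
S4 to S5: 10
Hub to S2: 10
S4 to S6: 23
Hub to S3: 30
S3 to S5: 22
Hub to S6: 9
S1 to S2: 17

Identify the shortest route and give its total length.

Shortest is (c), total 119 min.

(a): 17 + 10 + 3 + 19 + 8 + 37 + 30 = 124
(b): 30 + 22 + 18 + 23 + 15 + 17 + 10 = 135
(c): 17 + 27 + 22 + 18 + 8 + 17 + 10 = 119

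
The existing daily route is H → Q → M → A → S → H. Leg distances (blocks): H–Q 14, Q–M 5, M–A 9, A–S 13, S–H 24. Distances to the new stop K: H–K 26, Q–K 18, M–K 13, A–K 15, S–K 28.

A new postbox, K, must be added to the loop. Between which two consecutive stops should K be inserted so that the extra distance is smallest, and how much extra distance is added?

Insertion cost between consecutive stops i–j is d(i,K) + d(K,j) − d(i,j):
  between H and Q: 26 + 18 − 14 = 30
  between Q and M: 18 + 13 − 5 = 26
  between M and A: 13 + 15 − 9 = 19
  between A and S: 15 + 28 − 13 = 30
  between S and H: 28 + 26 − 24 = 30
Cheapest insertion is between M and A, adding 19.
New total = 65 + 19 = 84.

Minimum extra distance: 19 blocks, inserting K between M and A.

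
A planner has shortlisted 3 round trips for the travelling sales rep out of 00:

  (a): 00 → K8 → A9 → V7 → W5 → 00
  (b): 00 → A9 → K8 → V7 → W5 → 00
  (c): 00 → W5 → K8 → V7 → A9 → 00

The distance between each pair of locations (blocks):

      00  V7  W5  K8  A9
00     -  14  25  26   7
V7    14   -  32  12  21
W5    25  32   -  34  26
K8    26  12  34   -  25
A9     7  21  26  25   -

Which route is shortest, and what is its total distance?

99 blocks — (c) is the shortest.

(a): 26 + 25 + 21 + 32 + 25 = 129
(b): 7 + 25 + 12 + 32 + 25 = 101
(c): 25 + 34 + 12 + 21 + 7 = 99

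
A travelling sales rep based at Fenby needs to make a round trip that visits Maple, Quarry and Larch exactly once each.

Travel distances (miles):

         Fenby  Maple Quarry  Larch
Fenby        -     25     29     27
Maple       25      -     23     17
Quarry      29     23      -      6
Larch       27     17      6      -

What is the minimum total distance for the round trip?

Shortest round trip = 77 miles.

Fenby→Maple→Quarry→Larch→Fenby: 25+23+6+27 = 81
Fenby→Maple→Larch→Quarry→Fenby: 25+17+6+29 = 77
Fenby→Quarry→Maple→Larch→Fenby: 29+23+17+27 = 96
The minimum is 77.
One optimal route: Fenby → Maple → Larch → Quarry → Fenby (or its reverse).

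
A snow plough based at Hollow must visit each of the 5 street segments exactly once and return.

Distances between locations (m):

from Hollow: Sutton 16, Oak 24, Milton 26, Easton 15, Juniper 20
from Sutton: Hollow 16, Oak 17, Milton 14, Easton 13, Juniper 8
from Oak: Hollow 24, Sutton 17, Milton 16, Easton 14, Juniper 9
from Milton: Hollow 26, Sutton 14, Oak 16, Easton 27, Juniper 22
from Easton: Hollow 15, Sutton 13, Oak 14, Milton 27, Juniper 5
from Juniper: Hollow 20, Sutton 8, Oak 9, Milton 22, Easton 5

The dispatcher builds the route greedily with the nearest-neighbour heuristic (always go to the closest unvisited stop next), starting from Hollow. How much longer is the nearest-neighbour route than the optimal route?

The nearest-neighbour route is 7 m longer than optimal.

Hollow: Easton=15, Sutton=16, Juniper=20, Oak=24, Milton=26 ⇒ Easton
Easton: Juniper=5, Sutton=13, Oak=14, Milton=27 ⇒ Juniper
Juniper: Sutton=8, Oak=9, Milton=22 ⇒ Sutton
Sutton: Milton=14, Oak=17 ⇒ Milton
Milton: Oak=16 ⇒ Oak
NN route Hollow → Easton → Juniper → Sutton → Milton → Oak → Hollow costs 82.
Optimal: Hollow → Sutton → Milton → Oak → Juniper → Easton → Hollow costs 75 (by enumerating all 60 distinct tours).
Excess = 82 − 75 = 7.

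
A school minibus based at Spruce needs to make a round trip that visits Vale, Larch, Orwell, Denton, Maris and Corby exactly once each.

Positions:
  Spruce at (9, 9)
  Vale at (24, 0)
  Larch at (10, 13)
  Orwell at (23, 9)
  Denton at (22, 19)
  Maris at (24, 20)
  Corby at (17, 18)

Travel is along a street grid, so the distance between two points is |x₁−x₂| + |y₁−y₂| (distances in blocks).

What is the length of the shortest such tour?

Shortest round trip = 70 blocks.

Spruce → Vale → Larch → Orwell → Denton → Maris → Corby → Spruce: 24+27+17+11+3+9+17 = 108
Spruce → Vale → Larch → Orwell → Denton → Corby → Maris → Spruce: 24+27+17+11+6+9+26 = 120
Spruce → Vale → Larch → Orwell → Maris → Denton → Corby → Spruce: 24+27+17+12+3+6+17 = 106
Spruce → Vale → Larch → Orwell → Maris → Corby → Denton → Spruce: 24+27+17+12+9+6+23 = 118
Spruce → Vale → Larch → Orwell → Corby → Denton → Maris → Spruce: 24+27+17+15+6+3+26 = 118
Spruce → Vale → Larch → Orwell → Corby → Maris → Denton → Spruce: 24+27+17+15+9+3+23 = 118
Spruce → Vale → Larch → Denton → Orwell → Maris → Corby → Spruce: 24+27+18+11+12+9+17 = 118
Spruce → Vale → Larch → Denton → Orwell → Corby → Maris → Spruce: 24+27+18+11+15+9+26 = 130
… (352 more)
Spruce → Larch → Corby → Denton → Maris → Vale → Orwell → Spruce: 5+12+6+3+20+10+14 = 70  ← best
The minimum is 70.
One optimal route: Spruce → Larch → Corby → Denton → Maris → Vale → Orwell → Spruce (or its reverse).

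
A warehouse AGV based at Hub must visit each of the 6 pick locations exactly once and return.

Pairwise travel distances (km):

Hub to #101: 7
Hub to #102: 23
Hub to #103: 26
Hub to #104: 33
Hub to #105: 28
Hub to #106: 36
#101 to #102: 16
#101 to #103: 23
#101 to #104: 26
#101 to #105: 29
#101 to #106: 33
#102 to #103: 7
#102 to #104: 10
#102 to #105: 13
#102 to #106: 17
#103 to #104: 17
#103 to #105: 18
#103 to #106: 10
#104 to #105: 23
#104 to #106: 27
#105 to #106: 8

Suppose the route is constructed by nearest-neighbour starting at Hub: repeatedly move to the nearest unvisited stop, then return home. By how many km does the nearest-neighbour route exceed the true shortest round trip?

From Hub: #101=7, #102=23, #103=26, #105=28, #104=33, #106=36 → choose #101 (7).
From #101: #102=16, #103=23, #104=26, #105=29, #106=33 → choose #102 (16).
From #102: #103=7, #104=10, #105=13, #106=17 → choose #103 (7).
From #103: #106=10, #104=17, #105=18 → choose #106 (10).
From #106: #105=8, #104=27 → choose #105 (8).
From #105: #104=23 → choose #104 (23).
NN route Hub → #101 → #102 → #103 → #106 → #105 → #104 → Hub costs 104.
Optimal: Hub → #101 → #102 → #104 → #103 → #106 → #105 → Hub costs 96 (by enumerating all 360 distinct tours).
Excess = 104 − 96 = 8.

Excess over optimum: 8 km.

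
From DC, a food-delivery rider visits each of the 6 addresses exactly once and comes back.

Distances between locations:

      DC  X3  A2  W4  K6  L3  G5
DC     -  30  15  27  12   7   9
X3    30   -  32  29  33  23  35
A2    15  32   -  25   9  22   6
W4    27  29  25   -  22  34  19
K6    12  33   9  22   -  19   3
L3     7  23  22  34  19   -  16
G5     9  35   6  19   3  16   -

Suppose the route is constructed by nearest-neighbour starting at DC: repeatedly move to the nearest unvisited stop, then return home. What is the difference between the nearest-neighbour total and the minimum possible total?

14 longer than the optimal tour.

From DC: L3=7, G5=9, K6=12, A2=15, W4=27, X3=30 → choose L3 (7).
From L3: G5=16, K6=19, A2=22, X3=23, W4=34 → choose G5 (16).
From G5: K6=3, A2=6, W4=19, X3=35 → choose K6 (3).
From K6: A2=9, W4=22, X3=33 → choose A2 (9).
From A2: W4=25, X3=32 → choose W4 (25).
From W4: X3=29 → choose X3 (29).
NN route DC → L3 → G5 → K6 → A2 → W4 → X3 → DC costs 119.
Optimal: DC → A2 → K6 → G5 → W4 → X3 → L3 → DC costs 105 (by enumerating all 360 distinct tours).
Excess = 119 − 105 = 14.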